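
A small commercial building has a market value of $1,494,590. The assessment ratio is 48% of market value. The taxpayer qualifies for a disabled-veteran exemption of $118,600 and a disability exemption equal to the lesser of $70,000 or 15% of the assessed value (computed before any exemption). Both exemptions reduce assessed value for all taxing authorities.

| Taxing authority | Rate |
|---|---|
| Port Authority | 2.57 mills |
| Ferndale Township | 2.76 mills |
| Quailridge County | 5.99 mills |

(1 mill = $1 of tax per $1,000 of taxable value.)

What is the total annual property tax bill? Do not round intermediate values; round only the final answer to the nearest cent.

$5,986.05

Assessed value = $1,494,590 × 0.48 = $717,403.2
Disability exemption = min($70,000, 15% × $717,403.2) = min($70,000, $107,610.48) = $70,000 (dollar cap binds)
Taxable value = $717,403.2 − $118,600 − $70,000 = $528,803.2
Port Authority: $528,803.2 × 0.00257 = $1,359.024224
Ferndale Township: $528,803.2 × 0.00276 = $1,459.496832
Quailridge County: $528,803.2 × 0.00599 = $3,167.531168
Total = $5,986.052224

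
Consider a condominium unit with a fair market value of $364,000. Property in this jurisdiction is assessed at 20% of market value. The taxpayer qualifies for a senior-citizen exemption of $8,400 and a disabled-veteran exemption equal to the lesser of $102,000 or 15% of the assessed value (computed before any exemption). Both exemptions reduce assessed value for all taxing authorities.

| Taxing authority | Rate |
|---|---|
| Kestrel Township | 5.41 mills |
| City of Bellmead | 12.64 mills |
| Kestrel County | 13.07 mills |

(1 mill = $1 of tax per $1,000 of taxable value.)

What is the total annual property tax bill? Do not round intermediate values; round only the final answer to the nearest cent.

$1,664.30

Assessed value = $364,000 × 0.2 = $72,800
Disabled-veteran exemption = min($102,000, 15% × $72,800) = min($102,000, $10,920) = $10,920 (percentage binds)
Taxable value = $72,800 − $8,400 − $10,920 = $53,480
Kestrel Township: $53,480 × 0.00541 = $289.3268
City of Bellmead: $53,480 × 0.01264 = $675.9872
Kestrel County: $53,480 × 0.01307 = $698.9836
Total = $1,664.2976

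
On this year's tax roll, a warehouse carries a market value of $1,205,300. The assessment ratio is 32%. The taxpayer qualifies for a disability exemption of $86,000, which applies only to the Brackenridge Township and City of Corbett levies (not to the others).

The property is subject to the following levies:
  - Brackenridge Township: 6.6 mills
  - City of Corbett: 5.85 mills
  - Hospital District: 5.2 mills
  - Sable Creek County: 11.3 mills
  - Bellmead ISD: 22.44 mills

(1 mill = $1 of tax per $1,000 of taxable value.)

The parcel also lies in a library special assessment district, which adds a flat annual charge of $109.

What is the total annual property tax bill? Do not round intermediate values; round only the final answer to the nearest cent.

Assessed value = $1,205,300 × 0.32 = $385,696
Brackenridge Township: ($385,696 − $86,000) × 0.0066 = $299,696 × 0.0066 = $1,977.9936
City of Corbett: ($385,696 − $86,000) × 0.00585 = $299,696 × 0.00585 = $1,753.2216
Hospital District: $385,696 × 0.0052 = $2,005.6192
Sable Creek County: $385,696 × 0.0113 = $4,358.3648
Bellmead ISD: $385,696 × 0.02244 = $8,655.01824
Levies subtotal = $18,750.21744
Total = $18,750.21744 + $109 = $18,859.21744

$18,859.22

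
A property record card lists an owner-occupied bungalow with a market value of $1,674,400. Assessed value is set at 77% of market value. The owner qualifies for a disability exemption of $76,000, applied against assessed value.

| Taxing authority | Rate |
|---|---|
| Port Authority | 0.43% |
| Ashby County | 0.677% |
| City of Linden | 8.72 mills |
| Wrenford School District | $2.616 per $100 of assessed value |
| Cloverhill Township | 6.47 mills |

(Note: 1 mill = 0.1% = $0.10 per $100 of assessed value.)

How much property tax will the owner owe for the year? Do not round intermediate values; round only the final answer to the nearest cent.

$63,600.56

Assessed value = $1,674,400 × 0.77 = $1,289,288
Taxable value = $1,289,288 − $76,000 = $1,213,288
Port Authority: $1,213,288 × 0.0043 = $5,217.1384
Ashby County: $1,213,288 × 0.00677 = $8,213.95976
City of Linden: $1,213,288 × 0.00872 = $10,579.87136
Wrenford School District: $1,213,288 × 0.02616 = $31,739.61408
Cloverhill Township: $1,213,288 × 0.00647 = $7,849.97336
Total = $63,600.55696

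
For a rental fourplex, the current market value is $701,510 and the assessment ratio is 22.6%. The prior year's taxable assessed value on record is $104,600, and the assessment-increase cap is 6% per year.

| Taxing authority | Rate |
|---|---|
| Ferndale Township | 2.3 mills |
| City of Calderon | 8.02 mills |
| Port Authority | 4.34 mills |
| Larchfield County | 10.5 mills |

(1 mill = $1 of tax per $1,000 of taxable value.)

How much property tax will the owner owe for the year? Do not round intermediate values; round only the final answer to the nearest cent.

Uncapped assessed value = $701,510 × 0.226 = $158,541.26
Cap limit = $104,600 × 1.06 = $110,876
Taxable assessed value = min($158,541.26, $110,876) = $110,876 (cap binds)
Ferndale Township: $110,876 × 0.0023 = $255.0148
City of Calderon: $110,876 × 0.00802 = $889.22552
Port Authority: $110,876 × 0.00434 = $481.20184
Larchfield County: $110,876 × 0.0105 = $1,164.198
Total = $2,789.64016

$2,789.64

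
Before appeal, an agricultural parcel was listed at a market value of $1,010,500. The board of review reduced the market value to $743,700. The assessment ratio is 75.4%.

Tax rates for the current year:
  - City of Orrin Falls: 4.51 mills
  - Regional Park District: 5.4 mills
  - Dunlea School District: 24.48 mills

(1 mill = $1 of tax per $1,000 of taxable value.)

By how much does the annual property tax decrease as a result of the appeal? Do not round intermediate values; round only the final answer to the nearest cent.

$6,918.14

Old assessed value = $1,010,500 × 0.754 = $761,917
New assessed value = $743,700 × 0.754 = $560,749.8
Combined rate = 0.00451 + 0.0054 + 0.02448 = 0.03439
Old tax = $761,917 × 0.03439 = $26,202.32563
New tax = $560,749.8 × 0.03439 = $19,284.185622
Reduction = $26,202.32563 − $19,284.185622 = $6,918.140008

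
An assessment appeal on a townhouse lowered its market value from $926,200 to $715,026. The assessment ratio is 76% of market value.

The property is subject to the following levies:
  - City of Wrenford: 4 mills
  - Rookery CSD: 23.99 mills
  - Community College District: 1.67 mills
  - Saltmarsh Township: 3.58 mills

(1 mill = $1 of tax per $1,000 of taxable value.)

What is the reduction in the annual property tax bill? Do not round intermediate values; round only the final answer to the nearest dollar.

Old assessed value = $926,200 × 0.76 = $703,912
New assessed value = $715,026 × 0.76 = $543,419.76
Combined rate = 0.004 + 0.02399 + 0.00167 + 0.00358 = 0.03324
Old tax = $703,912 × 0.03324 = $23,398.03488
New tax = $543,419.76 × 0.03324 = $18,063.2728224
Reduction = $23,398.03488 − $18,063.2728224 = $5,334.7620576

$5,335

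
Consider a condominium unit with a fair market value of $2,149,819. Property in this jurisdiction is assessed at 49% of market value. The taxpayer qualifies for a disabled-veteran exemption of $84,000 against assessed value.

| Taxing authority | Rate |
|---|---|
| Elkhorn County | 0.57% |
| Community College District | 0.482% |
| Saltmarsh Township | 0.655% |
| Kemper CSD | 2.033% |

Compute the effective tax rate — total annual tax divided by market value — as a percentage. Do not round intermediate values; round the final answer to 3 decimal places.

1.686%

Assessed value = $2,149,819 × 0.49 = $1,053,411.31
Taxable value = $1,053,411.31 − $84,000 = $969,411.31
Elkhorn County: $969,411.31 × 0.0057 = $5,525.644467
Community College District: $969,411.31 × 0.00482 = $4,672.5625142
Saltmarsh Township: $969,411.31 × 0.00655 = $6,349.6440805
Kemper CSD: $969,411.31 × 0.02033 = $19,708.1319323
Total tax = $36,255.982994
Effective rate = $36,255.982994 ÷ $2,149,819 = 1.686% of market value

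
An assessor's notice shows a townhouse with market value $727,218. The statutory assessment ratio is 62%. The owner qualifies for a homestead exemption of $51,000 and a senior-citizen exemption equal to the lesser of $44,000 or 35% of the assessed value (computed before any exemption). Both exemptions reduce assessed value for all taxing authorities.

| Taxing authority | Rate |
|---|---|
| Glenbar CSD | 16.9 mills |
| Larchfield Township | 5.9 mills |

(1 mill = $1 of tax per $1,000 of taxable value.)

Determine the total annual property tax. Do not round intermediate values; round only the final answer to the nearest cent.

Assessed value = $727,218 × 0.62 = $450,875.16
Senior-citizen exemption = min($44,000, 35% × $450,875.16) = min($44,000, $157,806.306) = $44,000 (dollar cap binds)
Taxable value = $450,875.16 − $51,000 − $44,000 = $355,875.16
Glenbar CSD: $355,875.16 × 0.0169 = $6,014.290204
Larchfield Township: $355,875.16 × 0.0059 = $2,099.663444
Total = $8,113.953648

$8,113.95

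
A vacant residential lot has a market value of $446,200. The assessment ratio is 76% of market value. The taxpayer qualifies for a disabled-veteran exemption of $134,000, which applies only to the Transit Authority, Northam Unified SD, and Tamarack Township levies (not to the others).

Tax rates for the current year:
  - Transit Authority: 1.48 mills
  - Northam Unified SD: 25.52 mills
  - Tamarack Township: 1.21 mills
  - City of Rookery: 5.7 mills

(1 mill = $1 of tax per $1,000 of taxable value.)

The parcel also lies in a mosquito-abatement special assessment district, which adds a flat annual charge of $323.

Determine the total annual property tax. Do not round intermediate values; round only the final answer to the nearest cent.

Assessed value = $446,200 × 0.76 = $339,112
Transit Authority: ($339,112 − $134,000) × 0.00148 = $205,112 × 0.00148 = $303.56576
Northam Unified SD: ($339,112 − $134,000) × 0.02552 = $205,112 × 0.02552 = $5,234.45824
Tamarack Township: ($339,112 − $134,000) × 0.00121 = $205,112 × 0.00121 = $248.18552
City of Rookery: $339,112 × 0.0057 = $1,932.9384
Levies subtotal = $7,719.14792
Total = $7,719.14792 + $323 = $8,042.14792

$8,042.15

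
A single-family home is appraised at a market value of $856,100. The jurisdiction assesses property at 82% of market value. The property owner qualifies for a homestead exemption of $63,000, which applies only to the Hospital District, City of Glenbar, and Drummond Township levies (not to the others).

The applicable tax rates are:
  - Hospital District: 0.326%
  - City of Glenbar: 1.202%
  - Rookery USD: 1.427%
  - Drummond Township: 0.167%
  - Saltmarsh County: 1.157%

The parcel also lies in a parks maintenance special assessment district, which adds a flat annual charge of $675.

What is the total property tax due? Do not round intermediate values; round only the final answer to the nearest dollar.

Assessed value = $856,100 × 0.82 = $702,002
Hospital District: ($702,002 − $63,000) × 0.00326 = $639,002 × 0.00326 = $2,083.14652
City of Glenbar: ($702,002 − $63,000) × 0.01202 = $639,002 × 0.01202 = $7,680.80404
Rookery USD: $702,002 × 0.01427 = $10,017.56854
Drummond Township: ($702,002 − $63,000) × 0.00167 = $639,002 × 0.00167 = $1,067.13334
Saltmarsh County: $702,002 × 0.01157 = $8,122.16314
Levies subtotal = $28,970.81558
Total = $28,970.81558 + $675 = $29,645.81558

$29,646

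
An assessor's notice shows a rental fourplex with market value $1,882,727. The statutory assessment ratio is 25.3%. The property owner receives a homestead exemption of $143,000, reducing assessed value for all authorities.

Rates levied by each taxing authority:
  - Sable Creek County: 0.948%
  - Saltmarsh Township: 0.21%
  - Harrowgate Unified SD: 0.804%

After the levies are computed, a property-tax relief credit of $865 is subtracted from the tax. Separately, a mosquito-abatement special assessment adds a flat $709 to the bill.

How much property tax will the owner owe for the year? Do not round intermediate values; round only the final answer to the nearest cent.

Assessed value = $1,882,727 × 0.253 = $476,329.931
Taxable value = $476,329.931 − $143,000 = $333,329.931
Sable Creek County: $333,329.931 × 0.00948 = $3,159.96774588
Saltmarsh Township: $333,329.931 × 0.0021 = $699.9928551
Harrowgate Unified SD: $333,329.931 × 0.00804 = $2,679.97264524
Levies subtotal = $6,539.93324622
After credit = $6,539.93324622 − $865 = $5,674.93324622
Total = $5,674.93324622 + $709 = $6,383.93324622

$6,383.93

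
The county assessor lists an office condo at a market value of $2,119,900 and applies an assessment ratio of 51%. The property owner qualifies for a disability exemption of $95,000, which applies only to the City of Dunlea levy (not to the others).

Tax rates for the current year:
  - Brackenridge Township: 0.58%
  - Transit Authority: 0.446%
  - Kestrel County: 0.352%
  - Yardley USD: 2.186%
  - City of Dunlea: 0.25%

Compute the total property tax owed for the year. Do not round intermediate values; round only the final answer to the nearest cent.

Assessed value = $2,119,900 × 0.51 = $1,081,149
Brackenridge Township: $1,081,149 × 0.0058 = $6,270.6642
Transit Authority: $1,081,149 × 0.00446 = $4,821.92454
Kestrel County: $1,081,149 × 0.00352 = $3,805.64448
Yardley USD: $1,081,149 × 0.02186 = $23,633.91714
City of Dunlea: ($1,081,149 − $95,000) × 0.0025 = $986,149 × 0.0025 = $2,465.3725
Total = $40,997.52286

$40,997.52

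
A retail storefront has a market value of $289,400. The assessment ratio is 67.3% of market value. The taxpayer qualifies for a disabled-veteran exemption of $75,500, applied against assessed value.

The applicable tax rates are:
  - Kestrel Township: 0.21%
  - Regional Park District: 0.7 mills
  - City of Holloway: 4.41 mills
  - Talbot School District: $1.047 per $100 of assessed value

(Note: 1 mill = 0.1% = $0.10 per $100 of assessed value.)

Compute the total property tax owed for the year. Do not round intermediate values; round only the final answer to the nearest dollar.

Assessed value = $289,400 × 0.673 = $194,766.2
Taxable value = $194,766.2 − $75,500 = $119,266.2
Kestrel Township: $119,266.2 × 0.0021 = $250.45902
Regional Park District: $119,266.2 × 0.0007 = $83.48634
City of Holloway: $119,266.2 × 0.00441 = $525.963942
Talbot School District: $119,266.2 × 0.01047 = $1,248.717114
Total = $2,108.626416

$2,109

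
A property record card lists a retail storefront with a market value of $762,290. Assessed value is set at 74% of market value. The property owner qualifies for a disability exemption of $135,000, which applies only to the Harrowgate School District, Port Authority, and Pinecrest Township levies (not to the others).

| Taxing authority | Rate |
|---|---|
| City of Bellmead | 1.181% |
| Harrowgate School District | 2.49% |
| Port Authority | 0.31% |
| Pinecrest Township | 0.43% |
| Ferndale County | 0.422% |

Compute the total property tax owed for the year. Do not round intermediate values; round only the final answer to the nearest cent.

$22,902.19

Assessed value = $762,290 × 0.74 = $564,094.6
City of Bellmead: $564,094.6 × 0.01181 = $6,661.957226
Harrowgate School District: ($564,094.6 − $135,000) × 0.0249 = $429,094.6 × 0.0249 = $10,684.45554
Port Authority: ($564,094.6 − $135,000) × 0.0031 = $429,094.6 × 0.0031 = $1,330.19326
Pinecrest Township: ($564,094.6 − $135,000) × 0.0043 = $429,094.6 × 0.0043 = $1,845.10678
Ferndale County: $564,094.6 × 0.00422 = $2,380.479212
Total = $22,902.192018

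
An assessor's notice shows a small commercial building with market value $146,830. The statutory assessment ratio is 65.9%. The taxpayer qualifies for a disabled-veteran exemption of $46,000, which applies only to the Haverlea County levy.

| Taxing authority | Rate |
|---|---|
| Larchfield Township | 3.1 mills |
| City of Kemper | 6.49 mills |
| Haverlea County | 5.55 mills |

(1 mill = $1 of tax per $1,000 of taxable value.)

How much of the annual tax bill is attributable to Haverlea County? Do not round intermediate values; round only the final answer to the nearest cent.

$281.72

Assessed value = $146,830 × 0.659 = $96,760.97
Haverlea County taxable value = $96,760.97 − $46,000 = $50,760.97
Haverlea County levy = $50,760.97 × 0.00555 = $281.7233835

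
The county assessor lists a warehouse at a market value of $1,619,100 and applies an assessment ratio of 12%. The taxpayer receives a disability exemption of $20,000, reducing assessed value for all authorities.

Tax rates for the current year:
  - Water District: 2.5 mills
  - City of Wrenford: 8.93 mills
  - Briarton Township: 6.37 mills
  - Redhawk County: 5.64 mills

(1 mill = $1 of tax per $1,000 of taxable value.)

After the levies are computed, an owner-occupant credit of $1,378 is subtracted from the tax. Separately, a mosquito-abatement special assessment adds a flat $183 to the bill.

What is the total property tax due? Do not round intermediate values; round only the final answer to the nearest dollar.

$2,890

Assessed value = $1,619,100 × 0.12 = $194,292
Taxable value = $194,292 − $20,000 = $174,292
Water District: $174,292 × 0.0025 = $435.73
City of Wrenford: $174,292 × 0.00893 = $1,556.42756
Briarton Township: $174,292 × 0.00637 = $1,110.24004
Redhawk County: $174,292 × 0.00564 = $983.00688
Levies subtotal = $4,085.40448
After credit = $4,085.40448 − $1,378 = $2,707.40448
Total = $2,707.40448 + $183 = $2,890.40448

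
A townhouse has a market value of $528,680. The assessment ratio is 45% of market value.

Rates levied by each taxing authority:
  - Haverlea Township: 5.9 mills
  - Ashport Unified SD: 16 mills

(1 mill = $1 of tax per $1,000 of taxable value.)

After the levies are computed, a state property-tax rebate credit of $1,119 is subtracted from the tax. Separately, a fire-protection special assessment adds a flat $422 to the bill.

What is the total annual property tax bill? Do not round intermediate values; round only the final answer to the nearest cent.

Assessed value = $528,680 × 0.45 = $237,906
Haverlea Township: $237,906 × 0.0059 = $1,403.6454
Ashport Unified SD: $237,906 × 0.016 = $3,806.496
Levies subtotal = $5,210.1414
After credit = $5,210.1414 − $1,119 = $4,091.1414
Total = $4,091.1414 + $422 = $4,513.1414

$4,513.14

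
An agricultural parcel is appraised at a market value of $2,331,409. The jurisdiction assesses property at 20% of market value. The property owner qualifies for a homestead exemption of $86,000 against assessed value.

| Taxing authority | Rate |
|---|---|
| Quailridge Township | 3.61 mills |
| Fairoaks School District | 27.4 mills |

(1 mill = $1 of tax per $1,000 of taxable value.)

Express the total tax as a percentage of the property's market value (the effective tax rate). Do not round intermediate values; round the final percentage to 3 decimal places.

0.506%

Assessed value = $2,331,409 × 0.2 = $466,281.8
Taxable value = $466,281.8 − $86,000 = $380,281.8
Quailridge Township: $380,281.8 × 0.00361 = $1,372.817298
Fairoaks School District: $380,281.8 × 0.0274 = $10,419.72132
Total tax = $11,792.538618
Effective rate = $11,792.538618 ÷ $2,331,409 = 0.506% of market value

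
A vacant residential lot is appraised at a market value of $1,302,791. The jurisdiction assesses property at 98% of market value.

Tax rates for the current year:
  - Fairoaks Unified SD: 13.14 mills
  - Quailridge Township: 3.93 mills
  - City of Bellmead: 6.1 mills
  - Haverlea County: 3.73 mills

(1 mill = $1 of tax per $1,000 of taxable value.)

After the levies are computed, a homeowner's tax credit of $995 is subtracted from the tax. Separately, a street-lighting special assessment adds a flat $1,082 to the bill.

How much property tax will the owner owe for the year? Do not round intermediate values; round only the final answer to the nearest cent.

Assessed value = $1,302,791 × 0.98 = $1,276,735.18
Fairoaks Unified SD: $1,276,735.18 × 0.01314 = $16,776.3002652
Quailridge Township: $1,276,735.18 × 0.00393 = $5,017.5692574
City of Bellmead: $1,276,735.18 × 0.0061 = $7,788.084598
Haverlea County: $1,276,735.18 × 0.00373 = $4,762.2222214
Levies subtotal = $34,344.176342
After credit = $34,344.176342 − $995 = $33,349.176342
Total = $33,349.176342 + $1,082 = $34,431.176342

$34,431.18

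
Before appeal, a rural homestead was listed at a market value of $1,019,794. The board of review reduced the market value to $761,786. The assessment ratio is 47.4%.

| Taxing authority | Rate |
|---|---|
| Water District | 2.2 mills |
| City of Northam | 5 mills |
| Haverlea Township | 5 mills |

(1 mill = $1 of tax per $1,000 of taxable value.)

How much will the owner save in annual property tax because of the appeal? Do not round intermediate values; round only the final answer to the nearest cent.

Old assessed value = $1,019,794 × 0.474 = $483,382.356
New assessed value = $761,786 × 0.474 = $361,086.564
Combined rate = 0.0022 + 0.005 + 0.005 = 0.0122
Old tax = $483,382.356 × 0.0122 = $5,897.2647432
New tax = $361,086.564 × 0.0122 = $4,405.2560808
Reduction = $5,897.2647432 − $4,405.2560808 = $1,492.0086624

$1,492.01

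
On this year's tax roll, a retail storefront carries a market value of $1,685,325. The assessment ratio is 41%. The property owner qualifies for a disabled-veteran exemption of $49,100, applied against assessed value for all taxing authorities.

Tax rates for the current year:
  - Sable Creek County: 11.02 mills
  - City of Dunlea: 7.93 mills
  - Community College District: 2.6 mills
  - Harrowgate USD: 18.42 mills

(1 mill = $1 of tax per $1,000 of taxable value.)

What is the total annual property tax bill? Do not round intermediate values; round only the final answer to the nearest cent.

$25,656.07

Assessed value = $1,685,325 × 0.41 = $690,983.25
Taxable value = $690,983.25 − $49,100 = $641,883.25
Sable Creek County: $641,883.25 × 0.01102 = $7,073.553415
City of Dunlea: $641,883.25 × 0.00793 = $5,090.1341725
Community College District: $641,883.25 × 0.0026 = $1,668.89645
Harrowgate USD: $641,883.25 × 0.01842 = $11,823.489465
Total = $7,073.553415 + $5,090.1341725 + $1,668.89645 + $11,823.489465 = $25,656.0735025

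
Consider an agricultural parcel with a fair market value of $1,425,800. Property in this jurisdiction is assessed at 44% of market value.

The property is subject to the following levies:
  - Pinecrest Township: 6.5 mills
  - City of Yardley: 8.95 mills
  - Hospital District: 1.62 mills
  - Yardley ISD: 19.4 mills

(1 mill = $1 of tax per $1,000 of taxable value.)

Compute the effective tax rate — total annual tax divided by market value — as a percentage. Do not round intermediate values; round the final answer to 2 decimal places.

1.60%

Assessed value = $1,425,800 × 0.44 = $627,352
Pinecrest Township: $627,352 × 0.0065 = $4,077.788
City of Yardley: $627,352 × 0.00895 = $5,614.8004
Hospital District: $627,352 × 0.00162 = $1,016.31024
Yardley ISD: $627,352 × 0.0194 = $12,170.6288
Total tax = $22,879.52744
Effective rate = $22,879.52744 ÷ $1,425,800 = 1.60% of market value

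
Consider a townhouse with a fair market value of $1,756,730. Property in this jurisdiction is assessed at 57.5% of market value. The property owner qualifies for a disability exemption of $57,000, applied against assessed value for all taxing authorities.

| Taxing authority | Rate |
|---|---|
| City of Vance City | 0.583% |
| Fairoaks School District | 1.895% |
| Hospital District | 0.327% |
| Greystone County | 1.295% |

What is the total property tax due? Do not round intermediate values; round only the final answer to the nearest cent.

Assessed value = $1,756,730 × 0.575 = $1,010,119.75
Taxable value = $1,010,119.75 − $57,000 = $953,119.75
City of Vance City: $953,119.75 × 0.00583 = $5,556.6881425
Fairoaks School District: $953,119.75 × 0.01895 = $18,061.6192625
Hospital District: $953,119.75 × 0.00327 = $3,116.7015825
Greystone County: $953,119.75 × 0.01295 = $12,342.9007625
Total = $5,556.6881425 + $18,061.6192625 + $3,116.7015825 + $12,342.9007625 = $39,077.90975

$39,077.91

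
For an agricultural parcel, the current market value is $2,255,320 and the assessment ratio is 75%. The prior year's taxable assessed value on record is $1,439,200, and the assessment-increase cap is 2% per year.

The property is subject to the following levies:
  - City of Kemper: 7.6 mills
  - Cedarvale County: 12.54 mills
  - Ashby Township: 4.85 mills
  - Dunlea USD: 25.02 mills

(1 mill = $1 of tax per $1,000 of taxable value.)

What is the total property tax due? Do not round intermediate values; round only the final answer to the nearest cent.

$73,413.88

Uncapped assessed value = $2,255,320 × 0.75 = $1,691,490
Cap limit = $1,439,200 × 1.02 = $1,467,984
Taxable assessed value = min($1,691,490, $1,467,984) = $1,467,984 (cap binds)
City of Kemper: $1,467,984 × 0.0076 = $11,156.6784
Cedarvale County: $1,467,984 × 0.01254 = $18,408.51936
Ashby Township: $1,467,984 × 0.00485 = $7,119.7224
Dunlea USD: $1,467,984 × 0.02502 = $36,728.95968
Total = $73,413.87984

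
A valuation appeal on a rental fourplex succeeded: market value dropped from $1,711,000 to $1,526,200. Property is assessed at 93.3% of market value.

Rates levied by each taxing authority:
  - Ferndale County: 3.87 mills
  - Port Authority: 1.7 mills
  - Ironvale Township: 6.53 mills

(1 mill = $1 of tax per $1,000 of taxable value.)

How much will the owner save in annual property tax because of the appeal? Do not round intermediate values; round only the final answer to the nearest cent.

$2,086.26

Old assessed value = $1,711,000 × 0.933 = $1,596,363
New assessed value = $1,526,200 × 0.933 = $1,423,944.6
Combined rate = 0.00387 + 0.0017 + 0.00653 = 0.0121
Old tax = $1,596,363 × 0.0121 = $19,315.9923
New tax = $1,423,944.6 × 0.0121 = $17,229.72966
Reduction = $19,315.9923 − $17,229.72966 = $2,086.26264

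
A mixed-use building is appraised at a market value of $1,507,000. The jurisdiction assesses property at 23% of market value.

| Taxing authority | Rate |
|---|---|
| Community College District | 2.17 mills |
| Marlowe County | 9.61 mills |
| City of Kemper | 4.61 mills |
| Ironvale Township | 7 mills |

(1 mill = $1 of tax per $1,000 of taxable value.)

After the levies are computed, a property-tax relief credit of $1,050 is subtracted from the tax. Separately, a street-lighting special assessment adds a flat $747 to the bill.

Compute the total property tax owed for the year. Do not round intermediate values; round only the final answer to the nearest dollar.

$7,804

Assessed value = $1,507,000 × 0.23 = $346,610
Community College District: $346,610 × 0.00217 = $752.1437
Marlowe County: $346,610 × 0.00961 = $3,330.9221
City of Kemper: $346,610 × 0.00461 = $1,597.8721
Ironvale Township: $346,610 × 0.007 = $2,426.27
Levies subtotal = $8,107.2079
After credit = $8,107.2079 − $1,050 = $7,057.2079
Total = $7,057.2079 + $747 = $7,804.2079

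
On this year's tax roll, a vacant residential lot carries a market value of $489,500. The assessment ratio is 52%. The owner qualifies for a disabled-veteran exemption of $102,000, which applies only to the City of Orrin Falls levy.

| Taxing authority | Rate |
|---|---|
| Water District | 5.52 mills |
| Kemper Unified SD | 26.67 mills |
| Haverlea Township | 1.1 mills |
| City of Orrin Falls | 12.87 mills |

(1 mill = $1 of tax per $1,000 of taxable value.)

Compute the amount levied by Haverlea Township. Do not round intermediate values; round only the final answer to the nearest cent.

Assessed value = $489,500 × 0.52 = $254,540
Haverlea Township taxable value = $254,540 (exemption does not apply)
Haverlea Township levy = $254,540 × 0.0011 = $279.994

$279.99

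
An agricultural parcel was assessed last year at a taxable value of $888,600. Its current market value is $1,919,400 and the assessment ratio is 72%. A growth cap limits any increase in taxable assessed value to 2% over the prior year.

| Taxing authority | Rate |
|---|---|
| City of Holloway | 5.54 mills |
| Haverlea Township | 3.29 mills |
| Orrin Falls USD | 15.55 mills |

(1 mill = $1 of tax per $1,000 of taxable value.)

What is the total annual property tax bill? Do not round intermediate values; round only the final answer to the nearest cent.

$22,097.35

Uncapped assessed value = $1,919,400 × 0.72 = $1,381,968
Cap limit = $888,600 × 1.02 = $906,372
Taxable assessed value = min($1,381,968, $906,372) = $906,372 (cap binds)
City of Holloway: $906,372 × 0.00554 = $5,021.30088
Haverlea Township: $906,372 × 0.00329 = $2,981.96388
Orrin Falls USD: $906,372 × 0.01555 = $14,094.0846
Total = $22,097.34936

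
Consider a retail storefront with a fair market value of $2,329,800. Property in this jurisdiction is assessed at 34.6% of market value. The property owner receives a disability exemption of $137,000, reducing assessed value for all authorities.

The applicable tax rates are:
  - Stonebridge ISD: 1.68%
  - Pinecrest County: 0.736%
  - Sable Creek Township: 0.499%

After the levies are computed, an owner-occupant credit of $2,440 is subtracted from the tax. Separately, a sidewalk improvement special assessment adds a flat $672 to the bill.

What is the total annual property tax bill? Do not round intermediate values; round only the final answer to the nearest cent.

$17,736.58

Assessed value = $2,329,800 × 0.346 = $806,110.8
Taxable value = $806,110.8 − $137,000 = $669,110.8
Stonebridge ISD: $669,110.8 × 0.0168 = $11,241.06144
Pinecrest County: $669,110.8 × 0.00736 = $4,924.655488
Sable Creek Township: $669,110.8 × 0.00499 = $3,338.862892
Levies subtotal = $19,504.57982
After credit = $19,504.57982 − $2,440 = $17,064.57982
Total = $17,064.57982 + $672 = $17,736.57982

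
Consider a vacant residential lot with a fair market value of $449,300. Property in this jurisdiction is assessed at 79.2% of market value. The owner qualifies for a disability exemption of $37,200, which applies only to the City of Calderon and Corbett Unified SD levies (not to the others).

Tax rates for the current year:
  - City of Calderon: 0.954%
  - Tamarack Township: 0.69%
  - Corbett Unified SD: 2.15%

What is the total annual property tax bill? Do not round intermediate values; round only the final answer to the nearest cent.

Assessed value = $449,300 × 0.792 = $355,845.6
City of Calderon: ($355,845.6 − $37,200) × 0.00954 = $318,645.6 × 0.00954 = $3,039.879024
Tamarack Township: $355,845.6 × 0.0069 = $2,455.33464
Corbett Unified SD: ($355,845.6 − $37,200) × 0.0215 = $318,645.6 × 0.0215 = $6,850.8804
Total = $12,346.094064

$12,346.09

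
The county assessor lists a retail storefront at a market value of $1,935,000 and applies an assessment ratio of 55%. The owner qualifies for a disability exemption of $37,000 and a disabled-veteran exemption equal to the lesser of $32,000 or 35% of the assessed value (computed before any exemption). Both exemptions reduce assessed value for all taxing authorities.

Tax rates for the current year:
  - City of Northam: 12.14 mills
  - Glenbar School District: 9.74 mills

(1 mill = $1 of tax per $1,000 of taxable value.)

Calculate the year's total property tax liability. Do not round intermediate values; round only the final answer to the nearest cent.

$21,776.07

Assessed value = $1,935,000 × 0.55 = $1,064,250
Disabled-veteran exemption = min($32,000, 35% × $1,064,250) = min($32,000, $372,487.5) = $32,000 (dollar cap binds)
Taxable value = $1,064,250 − $37,000 − $32,000 = $995,250
City of Northam: $995,250 × 0.01214 = $12,082.335
Glenbar School District: $995,250 × 0.00974 = $9,693.735
Total = $21,776.07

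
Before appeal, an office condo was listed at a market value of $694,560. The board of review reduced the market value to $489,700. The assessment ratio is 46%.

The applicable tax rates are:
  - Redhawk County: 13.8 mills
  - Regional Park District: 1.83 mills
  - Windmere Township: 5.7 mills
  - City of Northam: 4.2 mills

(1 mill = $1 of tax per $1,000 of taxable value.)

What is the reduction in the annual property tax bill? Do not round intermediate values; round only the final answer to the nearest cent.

Old assessed value = $694,560 × 0.46 = $319,497.6
New assessed value = $489,700 × 0.46 = $225,262
Combined rate = 0.0138 + 0.00183 + 0.0057 + 0.0042 = 0.02553
Old tax = $319,497.6 × 0.02553 = $8,156.773728
New tax = $225,262 × 0.02553 = $5,750.93886
Reduction = $8,156.773728 − $5,750.93886 = $2,405.834868

$2,405.83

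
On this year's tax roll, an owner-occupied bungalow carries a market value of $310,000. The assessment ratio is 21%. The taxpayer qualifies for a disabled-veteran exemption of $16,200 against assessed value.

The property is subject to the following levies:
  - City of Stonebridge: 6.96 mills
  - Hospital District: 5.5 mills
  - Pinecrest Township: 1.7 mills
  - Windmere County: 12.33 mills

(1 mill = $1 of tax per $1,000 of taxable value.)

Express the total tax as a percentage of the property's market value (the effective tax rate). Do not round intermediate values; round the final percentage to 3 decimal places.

0.418%

Assessed value = $310,000 × 0.21 = $65,100
Taxable value = $65,100 − $16,200 = $48,900
City of Stonebridge: $48,900 × 0.00696 = $340.344
Hospital District: $48,900 × 0.0055 = $268.95
Pinecrest Township: $48,900 × 0.0017 = $83.13
Windmere County: $48,900 × 0.01233 = $602.937
Total tax = $1,295.361
Effective rate = $1,295.361 ÷ $310,000 = 0.418% of market value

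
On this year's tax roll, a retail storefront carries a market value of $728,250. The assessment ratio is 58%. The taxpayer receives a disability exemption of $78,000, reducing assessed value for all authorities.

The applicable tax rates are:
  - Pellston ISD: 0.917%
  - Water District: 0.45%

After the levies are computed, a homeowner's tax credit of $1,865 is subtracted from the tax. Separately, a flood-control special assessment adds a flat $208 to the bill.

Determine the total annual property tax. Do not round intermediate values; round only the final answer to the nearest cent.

$3,050.74

Assessed value = $728,250 × 0.58 = $422,385
Taxable value = $422,385 − $78,000 = $344,385
Pellston ISD: $344,385 × 0.00917 = $3,158.01045
Water District: $344,385 × 0.0045 = $1,549.7325
Levies subtotal = $4,707.74295
After credit = $4,707.74295 − $1,865 = $2,842.74295
Total = $2,842.74295 + $208 = $3,050.74295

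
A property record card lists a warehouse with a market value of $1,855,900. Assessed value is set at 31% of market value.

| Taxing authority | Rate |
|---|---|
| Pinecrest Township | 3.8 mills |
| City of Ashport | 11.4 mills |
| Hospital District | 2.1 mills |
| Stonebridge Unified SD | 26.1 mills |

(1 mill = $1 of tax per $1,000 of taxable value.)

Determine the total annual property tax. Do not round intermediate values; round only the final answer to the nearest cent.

$24,969.28

Assessed value = $1,855,900 × 0.31 = $575,329
Pinecrest Township: $575,329 × 0.0038 = $2,186.2502
City of Ashport: $575,329 × 0.0114 = $6,558.7506
Hospital District: $575,329 × 0.0021 = $1,208.1909
Stonebridge Unified SD: $575,329 × 0.0261 = $15,016.0869
Total = $2,186.2502 + $6,558.7506 + $1,208.1909 + $15,016.0869 = $24,969.2786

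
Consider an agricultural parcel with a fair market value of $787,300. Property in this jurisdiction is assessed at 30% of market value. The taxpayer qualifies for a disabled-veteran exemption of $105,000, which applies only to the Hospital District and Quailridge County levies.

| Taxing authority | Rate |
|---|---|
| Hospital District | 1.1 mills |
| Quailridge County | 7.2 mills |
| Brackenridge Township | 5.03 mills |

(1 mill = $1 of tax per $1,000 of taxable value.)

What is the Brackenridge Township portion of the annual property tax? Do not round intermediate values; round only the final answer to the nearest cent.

$1,188.04

Assessed value = $787,300 × 0.3 = $236,190
Brackenridge Township taxable value = $236,190 (exemption does not apply)
Brackenridge Township levy = $236,190 × 0.00503 = $1,188.0357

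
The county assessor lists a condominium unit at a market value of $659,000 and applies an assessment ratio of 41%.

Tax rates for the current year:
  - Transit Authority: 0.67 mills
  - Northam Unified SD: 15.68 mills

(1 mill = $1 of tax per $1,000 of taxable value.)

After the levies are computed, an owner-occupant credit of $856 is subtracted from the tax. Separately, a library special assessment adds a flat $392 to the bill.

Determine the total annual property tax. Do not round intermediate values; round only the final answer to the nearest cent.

Assessed value = $659,000 × 0.41 = $270,190
Transit Authority: $270,190 × 0.00067 = $181.0273
Northam Unified SD: $270,190 × 0.01568 = $4,236.5792
Levies subtotal = $4,417.6065
After credit = $4,417.6065 − $856 = $3,561.6065
Total = $3,561.6065 + $392 = $3,953.6065

$3,953.61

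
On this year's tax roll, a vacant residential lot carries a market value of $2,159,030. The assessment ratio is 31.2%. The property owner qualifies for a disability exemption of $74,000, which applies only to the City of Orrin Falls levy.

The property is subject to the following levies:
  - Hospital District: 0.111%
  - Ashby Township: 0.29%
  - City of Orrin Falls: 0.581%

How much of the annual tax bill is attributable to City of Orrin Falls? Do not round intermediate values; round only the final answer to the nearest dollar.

$3,484

Assessed value = $2,159,030 × 0.312 = $673,617.36
City of Orrin Falls taxable value = $673,617.36 − $74,000 = $599,617.36
City of Orrin Falls levy = $599,617.36 × 0.00581 = $3,483.7768616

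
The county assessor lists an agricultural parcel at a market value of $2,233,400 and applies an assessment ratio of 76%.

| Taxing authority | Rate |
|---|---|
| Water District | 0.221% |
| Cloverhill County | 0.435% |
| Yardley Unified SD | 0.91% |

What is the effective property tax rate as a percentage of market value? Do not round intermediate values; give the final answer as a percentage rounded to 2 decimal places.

1.19%

Assessed value = $2,233,400 × 0.76 = $1,697,384
Water District: $1,697,384 × 0.00221 = $3,751.21864
Cloverhill County: $1,697,384 × 0.00435 = $7,383.6204
Yardley Unified SD: $1,697,384 × 0.0091 = $15,446.1944
Total tax = $26,581.03344
Effective rate = $26,581.03344 ÷ $2,233,400 = 1.19% of market value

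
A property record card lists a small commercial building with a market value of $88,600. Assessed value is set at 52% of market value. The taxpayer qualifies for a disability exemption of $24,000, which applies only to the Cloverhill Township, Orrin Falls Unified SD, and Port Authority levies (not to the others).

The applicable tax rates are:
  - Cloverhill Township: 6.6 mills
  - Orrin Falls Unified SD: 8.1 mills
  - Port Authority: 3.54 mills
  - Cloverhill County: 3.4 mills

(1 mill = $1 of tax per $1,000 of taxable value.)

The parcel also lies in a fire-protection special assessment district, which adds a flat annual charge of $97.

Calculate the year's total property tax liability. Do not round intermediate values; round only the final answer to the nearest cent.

Assessed value = $88,600 × 0.52 = $46,072
Cloverhill Township: ($46,072 − $24,000) × 0.0066 = $22,072 × 0.0066 = $145.6752
Orrin Falls Unified SD: ($46,072 − $24,000) × 0.0081 = $22,072 × 0.0081 = $178.7832
Port Authority: ($46,072 − $24,000) × 0.00354 = $22,072 × 0.00354 = $78.13488
Cloverhill County: $46,072 × 0.0034 = $156.6448
Levies subtotal = $559.23808
Total = $559.23808 + $97 = $656.23808

$656.24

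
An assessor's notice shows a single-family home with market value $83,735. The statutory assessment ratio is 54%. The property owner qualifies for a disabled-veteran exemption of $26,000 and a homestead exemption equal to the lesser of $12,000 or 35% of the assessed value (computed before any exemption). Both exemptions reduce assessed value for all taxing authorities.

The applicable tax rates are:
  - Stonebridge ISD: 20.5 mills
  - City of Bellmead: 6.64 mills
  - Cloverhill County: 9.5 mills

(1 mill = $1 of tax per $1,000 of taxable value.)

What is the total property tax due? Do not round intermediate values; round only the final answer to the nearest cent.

Assessed value = $83,735 × 0.54 = $45,216.9
Homestead exemption = min($12,000, 35% × $45,216.9) = min($12,000, $15,825.915) = $12,000 (dollar cap binds)
Taxable value = $45,216.9 − $26,000 − $12,000 = $7,216.9
Stonebridge ISD: $7,216.9 × 0.0205 = $147.94645
City of Bellmead: $7,216.9 × 0.00664 = $47.920216
Cloverhill County: $7,216.9 × 0.0095 = $68.56055
Total = $264.427216

$264.43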